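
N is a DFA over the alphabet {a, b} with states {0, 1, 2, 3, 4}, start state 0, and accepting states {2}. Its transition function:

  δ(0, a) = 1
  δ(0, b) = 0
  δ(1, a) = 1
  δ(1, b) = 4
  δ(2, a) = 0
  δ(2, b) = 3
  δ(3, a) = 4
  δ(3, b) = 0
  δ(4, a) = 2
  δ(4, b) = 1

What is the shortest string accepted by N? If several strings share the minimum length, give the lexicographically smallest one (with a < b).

aba

A breadth-first search from 0 reaches an accepting state first via the path 0 → 1 → 4 → 2 on input aba.
No string of length < 3 is accepted (BFS exhausts all shorter strings without reaching an accepting state), and aba is the lexicographically least accepting string of length 3.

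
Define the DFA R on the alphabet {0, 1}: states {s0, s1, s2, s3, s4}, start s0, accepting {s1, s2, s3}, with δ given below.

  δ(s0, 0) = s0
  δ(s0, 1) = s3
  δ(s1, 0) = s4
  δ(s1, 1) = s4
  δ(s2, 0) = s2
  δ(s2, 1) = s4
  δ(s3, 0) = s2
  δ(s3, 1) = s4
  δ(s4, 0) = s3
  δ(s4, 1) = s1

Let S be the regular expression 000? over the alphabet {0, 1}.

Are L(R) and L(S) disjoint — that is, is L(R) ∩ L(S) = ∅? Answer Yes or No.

Converting the expression S to a DFA (subset construction, then merging equivalent states) gives the minimal DFA with states {r0, r1, r2, r3, r4}, start state r0, accepting states {r3, r4} and transitions r0: 0→r1, 1→r2; r1: 0→r3, 1→r2; r2: 0→r2, 1→r2; r3: 0→r4, 1→r2; r4: 0→r2, 1→r2.
Exploring the product automaton R × S from the start pair (s0, r0), following both machines on each input symbol, reaches 9 state pairs: (s0, r0), (s0, r1), (s3, r2), (s0, r3), (s2, r2), (s4, r2), (s0, r4), (s1, r2), (s0, r2).
R accepts in {s1, s2, s3} and S accepts in {r3, r4}; no reachable pair has both components accepting, so no string drives both machines to acceptance simultaneously and L(R) ∩ L(S) = ∅.
So no string is accepted by both, and the intersection is empty.

Yes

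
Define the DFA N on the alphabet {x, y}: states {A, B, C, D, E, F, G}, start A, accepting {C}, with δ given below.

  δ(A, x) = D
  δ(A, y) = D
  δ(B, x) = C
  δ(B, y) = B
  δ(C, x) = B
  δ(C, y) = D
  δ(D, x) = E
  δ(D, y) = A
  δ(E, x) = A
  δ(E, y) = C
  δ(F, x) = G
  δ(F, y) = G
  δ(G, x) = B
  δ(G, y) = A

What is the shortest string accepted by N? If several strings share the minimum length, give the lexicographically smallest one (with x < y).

A breadth-first search from A reaches an accepting state first via the path A → D → E → C on input xxy.
No string of length < 3 is accepted (BFS exhausts all shorter strings without reaching an accepting state), and xxy is the lexicographically least accepting string of length 3.

xxy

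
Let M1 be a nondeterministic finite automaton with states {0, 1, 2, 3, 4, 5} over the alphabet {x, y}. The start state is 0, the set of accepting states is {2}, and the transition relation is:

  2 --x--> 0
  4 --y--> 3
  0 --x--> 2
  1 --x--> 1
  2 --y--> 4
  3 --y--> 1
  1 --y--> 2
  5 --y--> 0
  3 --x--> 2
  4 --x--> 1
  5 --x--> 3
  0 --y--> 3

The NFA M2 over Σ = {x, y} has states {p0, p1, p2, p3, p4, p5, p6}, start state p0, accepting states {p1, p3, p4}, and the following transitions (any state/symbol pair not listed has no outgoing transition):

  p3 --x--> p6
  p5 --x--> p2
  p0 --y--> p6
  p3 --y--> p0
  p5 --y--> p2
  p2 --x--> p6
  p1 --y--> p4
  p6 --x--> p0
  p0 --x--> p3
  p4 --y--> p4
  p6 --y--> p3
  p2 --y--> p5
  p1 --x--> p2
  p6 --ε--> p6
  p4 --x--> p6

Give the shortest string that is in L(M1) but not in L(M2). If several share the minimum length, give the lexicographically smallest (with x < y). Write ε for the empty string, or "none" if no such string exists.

yx

The string yx is accepted by M1 but not by M2.
No shorter string lies in the difference, and yx is the lexicographically first length-2 string in L(M1) \ L(M2).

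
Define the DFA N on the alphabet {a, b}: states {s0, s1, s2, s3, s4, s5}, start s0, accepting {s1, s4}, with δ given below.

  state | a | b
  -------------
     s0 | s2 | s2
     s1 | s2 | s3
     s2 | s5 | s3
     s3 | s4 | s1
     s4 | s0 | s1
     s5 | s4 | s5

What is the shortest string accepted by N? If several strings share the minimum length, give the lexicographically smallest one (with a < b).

aaa

A breadth-first search from s0 reaches an accepting state first via the path s0 → s2 → s5 → s4 on input aaa.
No string of length < 3 is accepted (BFS exhausts all shorter strings without reaching an accepting state), and aaa is the lexicographically least accepting string of length 3.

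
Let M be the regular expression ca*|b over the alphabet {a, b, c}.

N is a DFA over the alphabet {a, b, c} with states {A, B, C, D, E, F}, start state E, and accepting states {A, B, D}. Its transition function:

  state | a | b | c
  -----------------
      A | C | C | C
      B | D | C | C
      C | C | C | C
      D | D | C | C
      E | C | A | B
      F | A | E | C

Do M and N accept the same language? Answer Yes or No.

Converting the expression M to a DFA (subset construction, then merging equivalent states) gives the minimal DFA with states {m0, m1, m2, m3}, start state m0, accepting states {m2, m3} and transitions m0: a→m1, b→m2, c→m3; m1: a→m1, b→m1, c→m1; m2: a→m1, b→m1, c→m1; m3: a→m3, b→m1, c→m1.
Exploring the product automaton M × N from the start pair (m0, E), following both machines on each input symbol, reaches 5 state pairs: (m0, E), (m1, C), (m2, A), (m3, B), (m3, D).
M accepts in {m2, m3} and N accepts in {A, B, D}. In every reachable pair the two components are either both accepting — (m2, A), (m3, B), (m3, D) — or both non-accepting, so no string is accepted by exactly one of the machines: L(M) \ L(N) and L(N) \ L(M) are both empty.
Hence every string is accepted by M iff it is accepted by N, and the two languages coincide.

Yes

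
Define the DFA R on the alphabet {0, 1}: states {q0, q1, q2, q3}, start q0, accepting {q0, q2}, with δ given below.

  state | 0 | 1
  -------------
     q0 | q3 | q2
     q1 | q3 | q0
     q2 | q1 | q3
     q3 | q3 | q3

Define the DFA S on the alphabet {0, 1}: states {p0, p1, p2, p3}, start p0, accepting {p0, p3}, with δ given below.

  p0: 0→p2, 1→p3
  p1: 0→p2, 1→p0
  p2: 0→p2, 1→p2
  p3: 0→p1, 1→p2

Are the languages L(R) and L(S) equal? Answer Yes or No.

Yes

Exploring the product automaton R × S from the start pair (q0, p0), following both machines on each input symbol, reaches 4 state pairs: (q0, p0), (q3, p2), (q2, p3), (q1, p1).
R accepts in {q0, q2} and S accepts in {p0, p3}. In every reachable pair the two components are either both accepting — (q0, p0), (q2, p3) — or both non-accepting, so no string is accepted by exactly one of the machines: L(R) \ L(S) and L(S) \ L(R) are both empty.
Hence every string is accepted by R iff it is accepted by S, and the two languages coincide.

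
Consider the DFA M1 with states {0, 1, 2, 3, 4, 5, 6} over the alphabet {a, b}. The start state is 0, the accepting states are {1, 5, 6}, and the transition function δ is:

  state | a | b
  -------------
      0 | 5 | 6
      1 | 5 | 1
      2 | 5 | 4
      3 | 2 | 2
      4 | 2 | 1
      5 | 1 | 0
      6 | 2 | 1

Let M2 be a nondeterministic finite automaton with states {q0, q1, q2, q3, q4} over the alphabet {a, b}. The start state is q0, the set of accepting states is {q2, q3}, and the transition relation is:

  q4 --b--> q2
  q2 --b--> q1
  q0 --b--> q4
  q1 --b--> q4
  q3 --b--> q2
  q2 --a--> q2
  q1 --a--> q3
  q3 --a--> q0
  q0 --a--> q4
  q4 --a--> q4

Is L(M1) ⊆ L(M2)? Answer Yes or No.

No

The string a is in L(M1) but not in L(M2).
So L(M1) ⊄ L(M2).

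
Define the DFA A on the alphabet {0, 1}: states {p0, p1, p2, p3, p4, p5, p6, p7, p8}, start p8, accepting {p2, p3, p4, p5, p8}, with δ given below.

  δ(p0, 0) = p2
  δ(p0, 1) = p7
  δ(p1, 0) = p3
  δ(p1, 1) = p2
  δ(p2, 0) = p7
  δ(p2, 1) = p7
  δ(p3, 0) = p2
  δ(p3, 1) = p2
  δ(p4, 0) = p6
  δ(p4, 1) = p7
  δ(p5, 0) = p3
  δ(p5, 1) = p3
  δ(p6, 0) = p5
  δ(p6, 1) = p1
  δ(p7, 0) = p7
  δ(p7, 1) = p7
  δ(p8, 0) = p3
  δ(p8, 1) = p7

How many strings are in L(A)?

The useful subgraph on states {p2, p3, p8} is acyclic, so L(A) is finite; the longest accepting path visits 3 useful states, giving maximum string length 2.
Counting accepting paths from p8 by length: 1 of length 0, 1 of length 1, 2 of length 2. Total 4.

4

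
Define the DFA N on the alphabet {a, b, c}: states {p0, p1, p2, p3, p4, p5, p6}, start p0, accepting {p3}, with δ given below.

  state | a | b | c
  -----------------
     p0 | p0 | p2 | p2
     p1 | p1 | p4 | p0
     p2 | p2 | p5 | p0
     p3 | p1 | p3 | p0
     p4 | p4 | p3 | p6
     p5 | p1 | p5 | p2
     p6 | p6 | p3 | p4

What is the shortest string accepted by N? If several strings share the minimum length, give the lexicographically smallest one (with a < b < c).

A breadth-first search from p0 reaches an accepting state first via the path p0 → p2 → p5 → p1 → p4 → p3 on input bbabb.
No string of length < 5 is accepted (BFS exhausts all shorter strings without reaching an accepting state), and bbabb is the lexicographically least accepting string of length 5.

bbabb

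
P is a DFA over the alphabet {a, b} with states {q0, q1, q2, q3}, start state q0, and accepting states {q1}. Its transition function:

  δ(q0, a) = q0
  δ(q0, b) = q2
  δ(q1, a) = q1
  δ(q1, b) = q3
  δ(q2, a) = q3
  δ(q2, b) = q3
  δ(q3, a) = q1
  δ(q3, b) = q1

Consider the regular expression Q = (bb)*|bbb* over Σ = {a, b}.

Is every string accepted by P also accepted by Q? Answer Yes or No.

No

The string baa is in L(P) but not in L(Q).
So L(P) ⊄ L(Q).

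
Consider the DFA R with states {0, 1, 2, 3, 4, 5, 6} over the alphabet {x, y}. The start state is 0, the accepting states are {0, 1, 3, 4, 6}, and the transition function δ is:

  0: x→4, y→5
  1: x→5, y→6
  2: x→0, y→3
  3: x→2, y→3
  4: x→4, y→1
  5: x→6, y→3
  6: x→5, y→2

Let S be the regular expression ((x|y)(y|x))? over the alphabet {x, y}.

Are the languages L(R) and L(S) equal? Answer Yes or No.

No

The string x is accepted by R but rejected by S.
So L(R) ≠ L(S).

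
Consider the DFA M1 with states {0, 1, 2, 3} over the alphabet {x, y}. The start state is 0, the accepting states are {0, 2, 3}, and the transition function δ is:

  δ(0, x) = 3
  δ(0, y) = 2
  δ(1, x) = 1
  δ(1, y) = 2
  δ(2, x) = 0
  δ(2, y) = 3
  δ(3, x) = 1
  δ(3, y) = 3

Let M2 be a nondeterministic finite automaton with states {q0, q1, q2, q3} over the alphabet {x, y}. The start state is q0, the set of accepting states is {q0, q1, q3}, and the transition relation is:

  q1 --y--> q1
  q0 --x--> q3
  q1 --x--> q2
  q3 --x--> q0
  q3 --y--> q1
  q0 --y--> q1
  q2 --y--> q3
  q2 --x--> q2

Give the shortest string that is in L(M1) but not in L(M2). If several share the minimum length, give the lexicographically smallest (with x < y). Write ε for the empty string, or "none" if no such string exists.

yx

The string yx is accepted by M1 but not by M2.
No shorter string lies in the difference, and yx is the lexicographically first length-2 string in L(M1) \ L(M2).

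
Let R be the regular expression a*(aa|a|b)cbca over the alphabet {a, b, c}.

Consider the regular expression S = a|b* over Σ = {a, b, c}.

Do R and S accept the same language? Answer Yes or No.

The string acbca is accepted by R but rejected by S.
So L(R) ≠ L(S).

No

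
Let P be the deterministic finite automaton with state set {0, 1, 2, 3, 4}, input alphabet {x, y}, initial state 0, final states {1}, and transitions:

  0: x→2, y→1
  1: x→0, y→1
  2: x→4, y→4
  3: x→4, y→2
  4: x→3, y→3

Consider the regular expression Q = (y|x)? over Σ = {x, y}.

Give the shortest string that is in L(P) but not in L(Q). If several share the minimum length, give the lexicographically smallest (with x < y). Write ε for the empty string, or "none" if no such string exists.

yy

The string yy is accepted by P but not by Q.
No shorter string lies in the difference, and yy is the lexicographically first length-2 string in L(P) \ L(Q).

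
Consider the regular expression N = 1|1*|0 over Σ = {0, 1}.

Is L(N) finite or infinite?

infinite

The expression contains a Kleene star applied to a subexpression that matches at least one nonempty string, so it matches strings of unbounded length.
Hence L(N) is infinite.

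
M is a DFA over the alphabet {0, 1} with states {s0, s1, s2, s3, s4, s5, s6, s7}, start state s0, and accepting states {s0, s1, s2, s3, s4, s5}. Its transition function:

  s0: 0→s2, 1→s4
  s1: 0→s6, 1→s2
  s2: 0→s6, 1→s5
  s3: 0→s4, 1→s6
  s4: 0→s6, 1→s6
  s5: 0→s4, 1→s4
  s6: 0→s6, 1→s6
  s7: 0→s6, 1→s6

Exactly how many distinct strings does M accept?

The useful subgraph on states {s0, s2, s4, s5} is acyclic, so L(M) is finite; the longest accepting path visits 4 useful states, giving maximum string length 3.
Counting accepting paths from s0 by length: 1 of length 0, 2 of length 1, 1 of length 2, 2 of length 3. Total 6.

6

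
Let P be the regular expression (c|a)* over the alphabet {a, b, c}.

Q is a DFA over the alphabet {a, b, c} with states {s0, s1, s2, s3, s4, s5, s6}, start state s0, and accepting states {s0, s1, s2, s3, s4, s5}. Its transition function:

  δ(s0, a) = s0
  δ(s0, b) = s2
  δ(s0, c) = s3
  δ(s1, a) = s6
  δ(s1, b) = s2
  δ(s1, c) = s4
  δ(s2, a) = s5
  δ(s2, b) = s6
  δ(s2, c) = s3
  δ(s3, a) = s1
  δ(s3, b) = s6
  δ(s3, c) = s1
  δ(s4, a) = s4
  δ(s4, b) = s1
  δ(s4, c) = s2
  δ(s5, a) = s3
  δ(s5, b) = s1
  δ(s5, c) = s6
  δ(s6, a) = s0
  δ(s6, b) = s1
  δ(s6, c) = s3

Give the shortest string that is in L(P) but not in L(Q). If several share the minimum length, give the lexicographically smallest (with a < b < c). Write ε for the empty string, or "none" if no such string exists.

The string caa is accepted by P but not by Q.
No shorter string lies in the difference, and caa is the lexicographically first length-3 string in L(P) \ L(Q).

caa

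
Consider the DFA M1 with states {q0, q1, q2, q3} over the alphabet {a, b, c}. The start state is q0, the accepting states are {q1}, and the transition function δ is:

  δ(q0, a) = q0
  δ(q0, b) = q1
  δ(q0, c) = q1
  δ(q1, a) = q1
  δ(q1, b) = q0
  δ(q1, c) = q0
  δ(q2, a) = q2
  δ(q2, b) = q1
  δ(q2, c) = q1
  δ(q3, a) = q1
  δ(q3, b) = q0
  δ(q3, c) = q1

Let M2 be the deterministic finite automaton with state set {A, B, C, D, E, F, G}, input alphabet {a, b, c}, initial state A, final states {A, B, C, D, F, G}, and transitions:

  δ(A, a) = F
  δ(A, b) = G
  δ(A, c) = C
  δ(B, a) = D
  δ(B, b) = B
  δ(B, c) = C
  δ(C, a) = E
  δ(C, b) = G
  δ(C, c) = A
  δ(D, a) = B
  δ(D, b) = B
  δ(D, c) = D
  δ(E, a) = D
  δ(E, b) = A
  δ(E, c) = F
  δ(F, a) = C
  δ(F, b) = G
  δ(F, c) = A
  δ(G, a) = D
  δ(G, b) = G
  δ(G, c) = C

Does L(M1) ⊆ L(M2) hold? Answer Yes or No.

No

The string ca is in L(M1) but not in L(M2).
So L(M1) ⊄ L(M2).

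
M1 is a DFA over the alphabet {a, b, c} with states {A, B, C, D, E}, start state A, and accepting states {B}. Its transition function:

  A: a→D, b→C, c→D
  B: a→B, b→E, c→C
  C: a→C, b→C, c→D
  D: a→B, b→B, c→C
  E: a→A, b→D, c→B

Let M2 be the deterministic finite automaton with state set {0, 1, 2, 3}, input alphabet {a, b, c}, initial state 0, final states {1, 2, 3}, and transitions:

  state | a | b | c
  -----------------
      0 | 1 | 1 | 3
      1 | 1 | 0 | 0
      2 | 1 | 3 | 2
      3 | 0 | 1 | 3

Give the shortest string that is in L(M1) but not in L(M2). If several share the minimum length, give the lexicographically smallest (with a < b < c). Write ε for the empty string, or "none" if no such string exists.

The string ab is accepted by M1 but not by M2.
No shorter string lies in the difference, and ab is the lexicographically first length-2 string in L(M1) \ L(M2).

ab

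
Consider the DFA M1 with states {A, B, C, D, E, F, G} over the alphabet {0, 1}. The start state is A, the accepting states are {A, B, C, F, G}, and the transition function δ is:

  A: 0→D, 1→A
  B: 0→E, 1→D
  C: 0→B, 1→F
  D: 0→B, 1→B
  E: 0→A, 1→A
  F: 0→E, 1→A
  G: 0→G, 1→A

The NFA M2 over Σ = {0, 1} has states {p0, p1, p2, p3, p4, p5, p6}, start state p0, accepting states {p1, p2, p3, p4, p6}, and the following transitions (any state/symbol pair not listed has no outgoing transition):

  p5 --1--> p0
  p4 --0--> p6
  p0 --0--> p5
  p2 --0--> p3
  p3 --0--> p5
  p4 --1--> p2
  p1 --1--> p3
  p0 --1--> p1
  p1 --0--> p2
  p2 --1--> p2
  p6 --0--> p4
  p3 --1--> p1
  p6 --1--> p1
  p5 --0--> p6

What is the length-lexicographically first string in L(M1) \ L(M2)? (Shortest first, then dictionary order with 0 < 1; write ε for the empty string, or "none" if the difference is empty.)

The empty string ε is accepted by M1 but not by M2.
Since ε is the unique shortest string, it is the required witness.

ε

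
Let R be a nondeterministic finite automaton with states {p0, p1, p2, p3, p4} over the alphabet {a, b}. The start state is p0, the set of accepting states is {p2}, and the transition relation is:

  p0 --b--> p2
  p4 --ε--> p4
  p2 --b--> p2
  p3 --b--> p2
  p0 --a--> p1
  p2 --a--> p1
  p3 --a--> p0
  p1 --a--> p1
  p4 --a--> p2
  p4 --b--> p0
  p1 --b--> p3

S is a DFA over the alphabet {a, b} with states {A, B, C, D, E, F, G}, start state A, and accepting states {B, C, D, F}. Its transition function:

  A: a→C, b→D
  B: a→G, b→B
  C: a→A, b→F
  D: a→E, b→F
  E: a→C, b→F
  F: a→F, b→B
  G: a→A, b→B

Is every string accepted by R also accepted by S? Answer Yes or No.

Yes

Exploring the product automaton R × S from the start pair (p0, A), following both machines on each input symbol, reaches 15 state pairs: (p0, A), (p1, C), (p2, D), (p1, A), (p3, F), (p1, E), (p2, F), (p3, D), (p0, F), (p2, B), (p1, F), (p0, E), (p1, G), (p3, B), (p0, G).
R accepts in {p2} and S accepts in {B, C, D, F}. The reachable pairs whose R-component is accepting are (p2, D), (p2, F), (p2, B); in each of them the S-component is accepting too, so the product for L(R) \ L(S) (R-component accepting, S-component rejecting) has no reachable accepting pair and the difference is empty.
Hence every string in L(R) is also in L(S).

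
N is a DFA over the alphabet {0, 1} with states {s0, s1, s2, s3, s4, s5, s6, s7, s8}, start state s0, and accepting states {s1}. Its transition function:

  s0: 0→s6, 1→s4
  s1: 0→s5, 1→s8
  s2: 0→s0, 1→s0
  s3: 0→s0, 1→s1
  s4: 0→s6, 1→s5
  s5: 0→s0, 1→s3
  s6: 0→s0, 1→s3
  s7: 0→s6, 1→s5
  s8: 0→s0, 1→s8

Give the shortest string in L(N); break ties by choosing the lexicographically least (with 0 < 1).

A breadth-first search from s0 reaches an accepting state first via the path s0 → s6 → s3 → s1 on input 011.
No string of length < 3 is accepted (BFS exhausts all shorter strings without reaching an accepting state), and 011 is the lexicographically least accepting string of length 3.

011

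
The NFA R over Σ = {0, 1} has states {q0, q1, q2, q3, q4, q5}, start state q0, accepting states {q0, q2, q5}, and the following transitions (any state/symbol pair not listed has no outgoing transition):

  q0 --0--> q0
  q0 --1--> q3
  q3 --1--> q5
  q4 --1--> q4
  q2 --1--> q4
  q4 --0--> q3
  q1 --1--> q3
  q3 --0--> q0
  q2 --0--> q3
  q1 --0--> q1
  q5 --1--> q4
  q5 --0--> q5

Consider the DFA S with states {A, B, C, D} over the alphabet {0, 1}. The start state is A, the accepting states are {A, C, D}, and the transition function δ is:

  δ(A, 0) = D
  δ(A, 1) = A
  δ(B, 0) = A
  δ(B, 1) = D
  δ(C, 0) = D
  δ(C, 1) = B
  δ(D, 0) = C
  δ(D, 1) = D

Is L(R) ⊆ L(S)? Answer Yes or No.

The string 011101 is in L(R) but not in L(S).
So L(R) ⊄ L(S).

No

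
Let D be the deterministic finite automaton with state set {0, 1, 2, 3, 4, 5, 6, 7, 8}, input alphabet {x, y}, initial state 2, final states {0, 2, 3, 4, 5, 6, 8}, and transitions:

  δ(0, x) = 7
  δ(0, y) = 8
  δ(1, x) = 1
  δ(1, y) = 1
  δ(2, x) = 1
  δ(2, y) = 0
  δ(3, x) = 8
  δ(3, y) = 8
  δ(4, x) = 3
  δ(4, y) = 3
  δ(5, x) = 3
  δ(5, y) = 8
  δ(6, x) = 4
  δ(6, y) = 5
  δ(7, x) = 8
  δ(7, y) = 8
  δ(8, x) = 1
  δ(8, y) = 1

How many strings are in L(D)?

5

The useful subgraph on states {0, 2, 7, 8} is acyclic, so L(D) is finite; the longest accepting path visits 4 useful states, giving maximum string length 3.
Counting accepting paths from 2 by length: 1 of length 0, 1 of length 1, 1 of length 2, 2 of length 3. Total 5.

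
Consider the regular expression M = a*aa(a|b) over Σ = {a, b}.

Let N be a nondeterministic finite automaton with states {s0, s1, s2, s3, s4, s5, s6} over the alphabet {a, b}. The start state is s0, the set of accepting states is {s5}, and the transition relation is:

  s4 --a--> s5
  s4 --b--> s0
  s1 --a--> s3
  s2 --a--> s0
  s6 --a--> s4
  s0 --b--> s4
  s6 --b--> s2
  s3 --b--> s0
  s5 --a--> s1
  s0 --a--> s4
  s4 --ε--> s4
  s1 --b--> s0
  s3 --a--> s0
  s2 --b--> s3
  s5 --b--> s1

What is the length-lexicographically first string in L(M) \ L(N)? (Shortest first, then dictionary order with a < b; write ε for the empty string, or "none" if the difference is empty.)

The string aaa is accepted by M but not by N.
No shorter string lies in the difference, and aaa is the lexicographically first length-3 string in L(M) \ L(N).

aaa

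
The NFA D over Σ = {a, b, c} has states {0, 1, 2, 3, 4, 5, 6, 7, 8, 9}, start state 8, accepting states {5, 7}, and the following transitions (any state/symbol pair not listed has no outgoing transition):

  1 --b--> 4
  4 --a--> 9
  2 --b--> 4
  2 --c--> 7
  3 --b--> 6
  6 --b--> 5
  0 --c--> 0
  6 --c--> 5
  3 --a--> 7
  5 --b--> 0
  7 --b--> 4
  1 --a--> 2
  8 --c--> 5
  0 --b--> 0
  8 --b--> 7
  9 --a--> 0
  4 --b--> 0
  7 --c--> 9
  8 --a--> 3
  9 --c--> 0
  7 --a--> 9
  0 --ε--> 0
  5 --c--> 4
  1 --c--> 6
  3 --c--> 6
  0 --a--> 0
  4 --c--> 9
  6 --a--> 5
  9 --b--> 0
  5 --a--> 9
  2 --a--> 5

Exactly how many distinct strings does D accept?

The useful subgraph on states {3, 5, 6, 7, 8} is acyclic, so L(D) is finite; the longest accepting path visits 4 useful states, giving maximum string length 3.
Counting accepting paths from 8 by length: 2 of length 1, 1 of length 2, 6 of length 3. Total 9.

9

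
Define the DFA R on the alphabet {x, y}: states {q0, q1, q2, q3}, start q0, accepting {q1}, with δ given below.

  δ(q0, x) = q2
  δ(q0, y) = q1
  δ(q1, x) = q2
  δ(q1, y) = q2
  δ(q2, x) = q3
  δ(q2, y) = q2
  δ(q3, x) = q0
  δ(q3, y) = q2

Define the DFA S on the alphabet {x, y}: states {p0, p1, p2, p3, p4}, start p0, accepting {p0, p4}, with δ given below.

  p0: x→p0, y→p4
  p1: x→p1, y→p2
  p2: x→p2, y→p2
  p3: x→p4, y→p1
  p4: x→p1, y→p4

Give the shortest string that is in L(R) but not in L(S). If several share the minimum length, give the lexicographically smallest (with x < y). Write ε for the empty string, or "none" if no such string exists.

The string xyxxy is accepted by R but not by S.
No shorter string lies in the difference, and xyxxy is the lexicographically first length-5 string in L(R) \ L(S).

xyxxy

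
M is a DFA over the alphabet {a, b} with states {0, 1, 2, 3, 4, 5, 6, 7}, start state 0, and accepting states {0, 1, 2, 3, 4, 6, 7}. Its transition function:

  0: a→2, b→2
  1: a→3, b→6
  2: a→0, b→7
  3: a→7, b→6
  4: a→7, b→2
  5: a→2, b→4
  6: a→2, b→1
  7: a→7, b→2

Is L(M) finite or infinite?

infinite

State 0 is reachable from the start and can reach an accepting state, and it lies on the cycle 0 → 2 → 0.
Traversing that cycle any number of times yields accepted strings of unbounded length, so the language is infinite.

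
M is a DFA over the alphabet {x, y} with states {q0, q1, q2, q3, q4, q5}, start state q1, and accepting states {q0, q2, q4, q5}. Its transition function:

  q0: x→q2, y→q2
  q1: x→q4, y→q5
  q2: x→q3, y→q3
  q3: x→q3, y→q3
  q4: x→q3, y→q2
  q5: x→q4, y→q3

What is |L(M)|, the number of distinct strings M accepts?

5

The useful subgraph on states {q1, q2, q4, q5} is acyclic, so L(M) is finite; the longest accepting path visits 4 useful states, giving maximum string length 3.
Counting accepting paths from q1 by length: 2 of length 1, 2 of length 2, 1 of length 3. Total 5.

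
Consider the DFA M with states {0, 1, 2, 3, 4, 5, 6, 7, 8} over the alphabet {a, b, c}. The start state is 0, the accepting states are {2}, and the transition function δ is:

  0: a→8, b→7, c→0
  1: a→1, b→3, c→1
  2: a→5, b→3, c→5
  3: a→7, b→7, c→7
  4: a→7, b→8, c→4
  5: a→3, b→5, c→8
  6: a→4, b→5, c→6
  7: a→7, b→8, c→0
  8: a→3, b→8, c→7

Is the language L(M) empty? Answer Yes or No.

Yes

The states reachable from the start state are {0, 3, 7, 8}.
None of the accepting states {2} is reachable, so no string is accepted and L(M) = ∅.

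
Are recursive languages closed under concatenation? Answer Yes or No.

Yes

For an input of length n, try each of the n+1 split points, running the decider for L₁ on the prefix and the decider for L₂ on the suffix; accept if some split succeeds. Finitely many halting sub-runs, so this decides L₁L₂.
So the recursive languages are closed under concatenation.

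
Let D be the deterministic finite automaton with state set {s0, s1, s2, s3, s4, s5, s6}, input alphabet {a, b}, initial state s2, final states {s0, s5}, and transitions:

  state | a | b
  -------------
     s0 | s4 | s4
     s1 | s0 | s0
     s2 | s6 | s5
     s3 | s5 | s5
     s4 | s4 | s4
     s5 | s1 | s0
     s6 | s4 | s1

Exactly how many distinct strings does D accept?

6

The useful subgraph on states {s0, s1, s2, s5, s6} is acyclic, so L(D) is finite; the longest accepting path visits 4 useful states, giving maximum string length 3.
Counting accepting paths from s2 by length: 1 of length 1, 1 of length 2, 4 of length 3. Total 6.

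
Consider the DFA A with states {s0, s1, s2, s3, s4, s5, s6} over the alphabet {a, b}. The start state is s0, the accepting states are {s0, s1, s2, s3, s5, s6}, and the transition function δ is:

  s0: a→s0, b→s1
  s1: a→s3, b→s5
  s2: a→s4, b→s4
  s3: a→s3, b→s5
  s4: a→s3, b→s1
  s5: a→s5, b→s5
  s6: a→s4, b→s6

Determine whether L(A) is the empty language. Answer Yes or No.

No

The empty string ε is accepted: the run s0 ends in the accepting state s0.
Since at least one string is accepted, L(A) is not empty.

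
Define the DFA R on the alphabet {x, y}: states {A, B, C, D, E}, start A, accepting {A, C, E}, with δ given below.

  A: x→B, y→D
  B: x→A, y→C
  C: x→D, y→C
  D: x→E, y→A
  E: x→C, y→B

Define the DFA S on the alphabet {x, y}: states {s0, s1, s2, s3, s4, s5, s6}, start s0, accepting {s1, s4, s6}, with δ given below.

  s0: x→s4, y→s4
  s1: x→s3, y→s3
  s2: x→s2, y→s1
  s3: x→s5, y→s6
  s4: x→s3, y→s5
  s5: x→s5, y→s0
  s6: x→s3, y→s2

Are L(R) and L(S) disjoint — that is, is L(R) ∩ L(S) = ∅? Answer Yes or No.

The string xyyy is accepted by both R and S.
Hence L(R) ∩ L(S) ≠ ∅.

No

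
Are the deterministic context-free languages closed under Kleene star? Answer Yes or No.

L = {c aⁿbⁿ : n≥0} ∪ {cc aⁿb²ⁿ : n≥0} is a DCFL (the number of leading c's fixes which ratio the DPDA checks), but L* is not. Every word of L starts with c, so in a factorisation of the string cc aⁱbʲ (i≥1) into words of L each factor begins at one of the two c's: either the whole string is a single word of L (forcing j = 2i), or it splits as c · (c aⁱbʲ) with c ∈ L (take n = 0) and c aⁱbʲ ∈ L (forcing j = i). Thus L* ∩ cca⁺b* = {cc aⁿbⁿ : n≥1} ∪ {cc aⁿb²ⁿ : n≥1}. A DPDA for L* would give one for this intersection with a regular set, and, started from its configuration after reading cc, one for {aⁿbⁿ : n≥1} ∪ {aⁿb²ⁿ : n≥1}, which no deterministic PDA accepts (a DPDA for it would have a single run on aⁿb²ⁿ, accepting after the prefix aⁿbⁿ and accepting again after n more b's; an ordinary PDA that simulates it on a's and b's and, at any moment when it is accepting, may switch to reading only a fresh letter d while feeding each d to the simulation as a b, would accept aⁱbʲdᵏ (k≥1) exactly when both aⁱbʲ and aⁱbʲ⁺ᵏ are in the language, i.e. its language intersected with the regular set a*b*d⁺ would be exactly {aⁿbⁿdⁿ : n≥1} — impossible, since context-free languages are closed under intersection with regular sets and {aⁿbⁿdⁿ} is not context-free). So L* is not a DCFL.

No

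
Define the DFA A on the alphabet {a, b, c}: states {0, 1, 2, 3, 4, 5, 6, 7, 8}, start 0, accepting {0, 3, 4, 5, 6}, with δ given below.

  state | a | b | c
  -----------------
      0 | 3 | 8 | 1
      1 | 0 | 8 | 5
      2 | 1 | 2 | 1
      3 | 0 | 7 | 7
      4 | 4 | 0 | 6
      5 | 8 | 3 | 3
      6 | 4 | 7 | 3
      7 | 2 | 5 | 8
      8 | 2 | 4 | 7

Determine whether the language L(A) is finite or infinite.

State 0 is reachable from the start and can reach an accepting state, and it lies on the cycle 0 → 8 → 2 → 1 → 0.
Traversing that cycle any number of times yields accepted strings of unbounded length, so the language is infinite.

infinite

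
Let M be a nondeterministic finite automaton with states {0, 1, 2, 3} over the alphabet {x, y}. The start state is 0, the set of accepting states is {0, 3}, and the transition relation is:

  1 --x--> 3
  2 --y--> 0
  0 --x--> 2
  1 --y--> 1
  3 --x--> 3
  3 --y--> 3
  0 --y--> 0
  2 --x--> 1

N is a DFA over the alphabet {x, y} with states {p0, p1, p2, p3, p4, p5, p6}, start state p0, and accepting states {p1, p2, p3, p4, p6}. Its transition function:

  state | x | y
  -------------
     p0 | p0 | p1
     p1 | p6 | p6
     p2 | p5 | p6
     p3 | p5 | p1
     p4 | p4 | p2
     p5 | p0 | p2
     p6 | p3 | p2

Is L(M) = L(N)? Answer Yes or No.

The empty string ε is accepted by M but rejected by N.
So L(M) ≠ L(N).

No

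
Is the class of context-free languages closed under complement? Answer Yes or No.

No

CFLs are closed under union, so if they were also closed under complement they would be closed under intersection by De Morgan (L₁ ∩ L₂ is the complement of the union of the complements). But {aⁿbⁿcᵐ} ∩ {aᵐbⁿcⁿ} = {aⁿbⁿcⁿ} is not context-free although both operands are.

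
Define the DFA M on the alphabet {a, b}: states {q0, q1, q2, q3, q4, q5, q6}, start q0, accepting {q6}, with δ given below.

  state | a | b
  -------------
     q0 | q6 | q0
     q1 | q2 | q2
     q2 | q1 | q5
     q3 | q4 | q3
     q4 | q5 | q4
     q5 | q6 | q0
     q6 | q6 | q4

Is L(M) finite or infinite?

infinite

State q0 is reachable from the start and can reach an accepting state, and it lies on the cycle q0 → q0.
Traversing that cycle any number of times yields accepted strings of unbounded length, so the language is infinite.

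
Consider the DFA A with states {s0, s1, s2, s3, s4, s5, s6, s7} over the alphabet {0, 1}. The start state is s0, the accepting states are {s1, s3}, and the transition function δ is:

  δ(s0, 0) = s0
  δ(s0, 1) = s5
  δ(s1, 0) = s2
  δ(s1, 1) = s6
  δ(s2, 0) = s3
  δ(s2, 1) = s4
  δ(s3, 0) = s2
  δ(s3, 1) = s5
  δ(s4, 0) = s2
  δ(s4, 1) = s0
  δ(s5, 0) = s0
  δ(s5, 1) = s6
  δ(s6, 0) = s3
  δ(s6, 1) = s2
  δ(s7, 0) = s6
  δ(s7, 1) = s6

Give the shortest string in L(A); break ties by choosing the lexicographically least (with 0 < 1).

110

A breadth-first search from s0 reaches an accepting state first via the path s0 → s5 → s6 → s3 on input 110.
No string of length < 3 is accepted (BFS exhausts all shorter strings without reaching an accepting state), and 110 is the lexicographically least accepting string of length 3.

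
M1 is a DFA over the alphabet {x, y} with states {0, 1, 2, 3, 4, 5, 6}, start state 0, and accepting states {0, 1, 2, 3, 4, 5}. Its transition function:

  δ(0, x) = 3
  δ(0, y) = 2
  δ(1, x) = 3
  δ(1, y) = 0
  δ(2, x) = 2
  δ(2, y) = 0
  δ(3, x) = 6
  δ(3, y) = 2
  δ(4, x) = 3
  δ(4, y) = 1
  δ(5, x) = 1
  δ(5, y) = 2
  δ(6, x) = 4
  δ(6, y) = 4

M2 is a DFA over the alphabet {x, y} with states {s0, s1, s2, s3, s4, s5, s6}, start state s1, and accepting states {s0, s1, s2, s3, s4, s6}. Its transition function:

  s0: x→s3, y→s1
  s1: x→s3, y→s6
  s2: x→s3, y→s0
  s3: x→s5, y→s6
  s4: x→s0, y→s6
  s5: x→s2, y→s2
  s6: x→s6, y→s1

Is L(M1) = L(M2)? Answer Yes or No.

Yes

Exploring the product automaton M1 × M2 from the start pair (0, s1), following both machines on each input symbol, reaches 6 state pairs: (0, s1), (3, s3), (2, s6), (6, s5), (4, s2), (1, s0).
M1 accepts in {0, 1, 2, 3, 4, 5} and M2 accepts in {s0, s1, s2, s3, s4, s6}. In every reachable pair the two components are either both accepting — (0, s1), (3, s3), (2, s6), (4, s2), (1, s0) — or both non-accepting, so no string is accepted by exactly one of the machines: L(M1) \ L(M2) and L(M2) \ L(M1) are both empty.
Hence every string is accepted by M1 iff it is accepted by M2, and the two languages coincide.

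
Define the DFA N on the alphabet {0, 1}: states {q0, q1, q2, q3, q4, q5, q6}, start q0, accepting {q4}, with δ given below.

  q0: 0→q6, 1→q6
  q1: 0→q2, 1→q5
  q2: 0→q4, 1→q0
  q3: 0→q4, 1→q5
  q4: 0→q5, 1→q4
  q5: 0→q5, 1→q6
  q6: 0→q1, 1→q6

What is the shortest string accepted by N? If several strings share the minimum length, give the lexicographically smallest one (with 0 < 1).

0000

A breadth-first search from q0 reaches an accepting state first via the path q0 → q6 → q1 → q2 → q4 on input 0000.
No string of length < 4 is accepted (BFS exhausts all shorter strings without reaching an accepting state), and 0000 is the lexicographically least accepting string of length 4.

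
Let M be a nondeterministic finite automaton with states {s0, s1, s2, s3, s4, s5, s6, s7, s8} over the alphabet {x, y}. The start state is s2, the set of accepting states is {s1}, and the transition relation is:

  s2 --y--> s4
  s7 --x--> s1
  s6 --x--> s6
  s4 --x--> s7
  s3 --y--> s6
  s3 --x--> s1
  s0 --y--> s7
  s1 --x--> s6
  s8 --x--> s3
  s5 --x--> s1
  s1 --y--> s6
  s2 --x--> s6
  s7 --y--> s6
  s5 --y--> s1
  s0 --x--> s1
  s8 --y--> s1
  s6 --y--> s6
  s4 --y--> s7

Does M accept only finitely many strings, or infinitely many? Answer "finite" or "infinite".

The useful states (reachable from s2 and able to reach an accepting state) are {s1, s2, s4, s7}.
Restricted to these states the transition graph has no cycle, so every accepting path has bounded length and L is finite.

finite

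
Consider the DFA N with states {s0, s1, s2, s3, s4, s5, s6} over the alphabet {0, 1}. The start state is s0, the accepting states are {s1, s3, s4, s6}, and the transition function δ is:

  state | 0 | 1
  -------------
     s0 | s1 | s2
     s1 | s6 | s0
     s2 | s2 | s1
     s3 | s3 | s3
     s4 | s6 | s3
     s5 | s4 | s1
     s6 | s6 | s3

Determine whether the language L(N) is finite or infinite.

infinite

State s0 is reachable from the start and can reach an accepting state, and it lies on the cycle s0 → s1 → s0.
Traversing that cycle any number of times yields accepted strings of unbounded length, so the language is infinite.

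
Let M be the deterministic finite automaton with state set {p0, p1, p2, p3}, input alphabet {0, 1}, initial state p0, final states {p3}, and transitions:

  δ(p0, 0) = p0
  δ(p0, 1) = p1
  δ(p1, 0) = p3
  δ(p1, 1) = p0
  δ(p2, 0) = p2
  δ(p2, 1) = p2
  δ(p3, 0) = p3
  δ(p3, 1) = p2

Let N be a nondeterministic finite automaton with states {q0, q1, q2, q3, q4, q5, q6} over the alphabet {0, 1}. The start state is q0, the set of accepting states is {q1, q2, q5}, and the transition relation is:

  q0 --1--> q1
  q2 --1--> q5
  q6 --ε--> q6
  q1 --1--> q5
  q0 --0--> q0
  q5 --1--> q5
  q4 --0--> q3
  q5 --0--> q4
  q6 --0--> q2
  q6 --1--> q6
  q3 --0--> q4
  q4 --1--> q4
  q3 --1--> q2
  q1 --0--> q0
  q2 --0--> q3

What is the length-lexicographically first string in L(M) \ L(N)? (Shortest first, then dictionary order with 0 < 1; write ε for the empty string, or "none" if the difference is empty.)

The string 10 is accepted by M but not by N.
No shorter string lies in the difference, and 10 is the lexicographically first length-2 string in L(M) \ L(N).

10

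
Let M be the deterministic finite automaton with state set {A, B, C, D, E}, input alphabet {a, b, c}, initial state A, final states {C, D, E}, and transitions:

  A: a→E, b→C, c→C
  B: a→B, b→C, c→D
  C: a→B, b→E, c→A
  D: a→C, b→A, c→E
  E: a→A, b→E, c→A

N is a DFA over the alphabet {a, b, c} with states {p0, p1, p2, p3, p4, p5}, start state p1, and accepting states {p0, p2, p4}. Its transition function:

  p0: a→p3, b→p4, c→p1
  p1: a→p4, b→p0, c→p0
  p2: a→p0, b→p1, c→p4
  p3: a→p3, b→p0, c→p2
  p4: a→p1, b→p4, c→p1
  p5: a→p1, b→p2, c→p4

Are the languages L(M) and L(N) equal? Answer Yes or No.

Exploring the product automaton M × N from the start pair (A, p1), following both machines on each input symbol, reaches 5 state pairs: (A, p1), (E, p4), (C, p0), (B, p3), (D, p2).
M accepts in {C, D, E} and N accepts in {p0, p2, p4}. In every reachable pair the two components are either both accepting — (E, p4), (C, p0), (D, p2) — or both non-accepting, so no string is accepted by exactly one of the machines: L(M) \ L(N) and L(N) \ L(M) are both empty.
Hence every string is accepted by M iff it is accepted by N, and the two languages coincide.

Yes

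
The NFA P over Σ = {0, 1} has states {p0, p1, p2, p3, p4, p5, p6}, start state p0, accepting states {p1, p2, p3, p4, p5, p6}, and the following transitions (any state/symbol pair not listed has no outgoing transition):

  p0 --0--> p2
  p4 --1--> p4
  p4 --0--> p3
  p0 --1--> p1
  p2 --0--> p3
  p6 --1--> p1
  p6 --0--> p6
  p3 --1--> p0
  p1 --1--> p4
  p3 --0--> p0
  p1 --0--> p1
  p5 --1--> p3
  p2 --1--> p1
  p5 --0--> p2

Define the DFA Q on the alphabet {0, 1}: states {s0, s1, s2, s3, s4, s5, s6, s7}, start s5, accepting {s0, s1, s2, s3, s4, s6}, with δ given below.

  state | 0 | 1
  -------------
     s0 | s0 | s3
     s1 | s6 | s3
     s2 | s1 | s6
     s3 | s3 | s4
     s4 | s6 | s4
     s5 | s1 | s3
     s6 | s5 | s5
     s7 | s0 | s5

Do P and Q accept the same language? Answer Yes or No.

Exploring the product automaton P × Q from the start pair (p0, s5), following both machines on each input symbol, reaches 5 state pairs: (p0, s5), (p2, s1), (p1, s3), (p3, s6), (p4, s4).
P accepts in {p1, p2, p3, p4, p5, p6} and Q accepts in {s0, s1, s2, s3, s4, s6}. In every reachable pair the two components are either both accepting — (p2, s1), (p1, s3), (p3, s6), (p4, s4) — or both non-accepting, so no string is accepted by exactly one of the machines: L(P) \ L(Q) and L(Q) \ L(P) are both empty.
Hence every string is accepted by P iff it is accepted by Q, and the two languages coincide.

Yes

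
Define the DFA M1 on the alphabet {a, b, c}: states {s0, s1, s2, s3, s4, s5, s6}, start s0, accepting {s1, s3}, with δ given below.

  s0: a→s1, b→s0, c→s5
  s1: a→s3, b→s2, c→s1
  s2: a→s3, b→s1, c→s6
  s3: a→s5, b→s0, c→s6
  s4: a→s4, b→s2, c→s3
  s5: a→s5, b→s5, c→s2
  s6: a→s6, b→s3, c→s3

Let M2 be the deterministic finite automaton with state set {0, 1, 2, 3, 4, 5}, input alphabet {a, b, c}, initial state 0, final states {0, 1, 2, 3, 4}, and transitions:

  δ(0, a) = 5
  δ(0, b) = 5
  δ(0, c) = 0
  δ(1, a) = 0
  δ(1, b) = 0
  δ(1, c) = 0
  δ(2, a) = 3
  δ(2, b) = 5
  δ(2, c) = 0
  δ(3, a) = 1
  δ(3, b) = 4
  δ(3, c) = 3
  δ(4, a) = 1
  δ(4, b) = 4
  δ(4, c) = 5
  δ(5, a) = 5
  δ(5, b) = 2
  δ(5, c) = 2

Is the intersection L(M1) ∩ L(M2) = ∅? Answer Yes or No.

The string ac is accepted by both M1 and M2.
Hence L(M1) ∩ L(M2) ≠ ∅.

No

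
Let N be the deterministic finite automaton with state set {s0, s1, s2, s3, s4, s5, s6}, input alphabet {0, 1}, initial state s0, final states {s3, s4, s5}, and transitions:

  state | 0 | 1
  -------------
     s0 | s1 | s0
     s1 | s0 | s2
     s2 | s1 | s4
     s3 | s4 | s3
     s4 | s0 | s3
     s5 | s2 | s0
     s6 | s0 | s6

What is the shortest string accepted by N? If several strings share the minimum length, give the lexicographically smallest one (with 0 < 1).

011

A breadth-first search from s0 reaches an accepting state first via the path s0 → s1 → s2 → s4 on input 011.
No string of length < 3 is accepted (BFS exhausts all shorter strings without reaching an accepting state), and 011 is the lexicographically least accepting string of length 3.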